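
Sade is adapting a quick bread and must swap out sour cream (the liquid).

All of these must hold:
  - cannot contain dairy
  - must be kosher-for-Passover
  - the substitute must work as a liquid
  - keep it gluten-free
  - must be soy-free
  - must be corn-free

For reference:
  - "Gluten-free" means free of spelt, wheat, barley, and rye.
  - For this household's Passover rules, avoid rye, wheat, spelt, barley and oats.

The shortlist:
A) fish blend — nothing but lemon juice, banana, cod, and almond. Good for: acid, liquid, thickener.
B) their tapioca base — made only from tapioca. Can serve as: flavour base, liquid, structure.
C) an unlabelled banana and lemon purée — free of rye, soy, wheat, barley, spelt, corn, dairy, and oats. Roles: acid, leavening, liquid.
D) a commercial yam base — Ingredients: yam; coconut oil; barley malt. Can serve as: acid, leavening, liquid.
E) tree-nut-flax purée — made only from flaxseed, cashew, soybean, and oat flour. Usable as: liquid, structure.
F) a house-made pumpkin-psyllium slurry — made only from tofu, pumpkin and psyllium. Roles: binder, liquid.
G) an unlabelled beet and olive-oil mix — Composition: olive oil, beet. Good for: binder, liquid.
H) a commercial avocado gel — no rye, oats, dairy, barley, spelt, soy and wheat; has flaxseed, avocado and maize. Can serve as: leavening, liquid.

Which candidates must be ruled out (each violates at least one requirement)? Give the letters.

A: works as a liquid, gluten-free, no corn — keep
B: only tapioca; none excluded — OK
C: nothing on the exclusion list — OK
D: has barley malt, so not gluten-free; has barley malt, so not kosher-for-Passover — no
E: has oat flour, so not kosher-for-Passover; has soybean, so not soy-free — out
F: has tofu, so not soy-free — no
G: every rule checks out — OK
H: has maize, so not corn-free — out

D, E, F, H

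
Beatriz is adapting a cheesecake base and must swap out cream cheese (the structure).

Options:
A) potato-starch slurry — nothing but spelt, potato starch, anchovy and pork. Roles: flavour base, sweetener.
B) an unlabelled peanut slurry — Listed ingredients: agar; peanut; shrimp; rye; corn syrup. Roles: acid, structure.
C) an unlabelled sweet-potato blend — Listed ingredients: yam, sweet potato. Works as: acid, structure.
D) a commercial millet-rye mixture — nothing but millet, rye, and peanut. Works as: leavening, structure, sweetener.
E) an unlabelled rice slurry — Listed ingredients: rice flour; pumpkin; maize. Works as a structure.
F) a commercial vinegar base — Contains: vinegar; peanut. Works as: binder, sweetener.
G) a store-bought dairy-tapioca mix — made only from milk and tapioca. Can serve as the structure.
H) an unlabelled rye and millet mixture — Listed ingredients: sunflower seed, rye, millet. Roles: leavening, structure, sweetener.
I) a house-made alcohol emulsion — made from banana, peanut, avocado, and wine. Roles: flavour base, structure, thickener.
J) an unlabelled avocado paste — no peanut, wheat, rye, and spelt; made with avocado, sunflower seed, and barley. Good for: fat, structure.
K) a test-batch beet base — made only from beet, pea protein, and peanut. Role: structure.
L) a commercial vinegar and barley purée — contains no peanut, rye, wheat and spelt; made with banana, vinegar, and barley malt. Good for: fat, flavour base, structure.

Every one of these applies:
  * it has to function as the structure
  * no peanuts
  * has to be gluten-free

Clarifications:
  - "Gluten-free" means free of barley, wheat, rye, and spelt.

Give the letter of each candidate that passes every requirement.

A: not usable as a structure; has spelt, so not gluten-free — no
B: has rye, so not gluten-free; has peanut, so not peanut-free — reject
C: only sweet potato and yam; none excluded — OK
D: has rye, so not gluten-free; has peanut, so not peanut-free — no
E: only maize, rice flour and pumpkin; none excluded — OK
F: not usable as a structure; has peanut, so not peanut-free — reject
G: works as a structure, no peanut, gluten-free — keep
H: has rye, so not gluten-free — reject
I: has peanut, so not peanut-free — reject
J: has barley, so not gluten-free — out
K: has peanut, so not peanut-free — no
L: has barley malt, so not gluten-free — no

C, E, G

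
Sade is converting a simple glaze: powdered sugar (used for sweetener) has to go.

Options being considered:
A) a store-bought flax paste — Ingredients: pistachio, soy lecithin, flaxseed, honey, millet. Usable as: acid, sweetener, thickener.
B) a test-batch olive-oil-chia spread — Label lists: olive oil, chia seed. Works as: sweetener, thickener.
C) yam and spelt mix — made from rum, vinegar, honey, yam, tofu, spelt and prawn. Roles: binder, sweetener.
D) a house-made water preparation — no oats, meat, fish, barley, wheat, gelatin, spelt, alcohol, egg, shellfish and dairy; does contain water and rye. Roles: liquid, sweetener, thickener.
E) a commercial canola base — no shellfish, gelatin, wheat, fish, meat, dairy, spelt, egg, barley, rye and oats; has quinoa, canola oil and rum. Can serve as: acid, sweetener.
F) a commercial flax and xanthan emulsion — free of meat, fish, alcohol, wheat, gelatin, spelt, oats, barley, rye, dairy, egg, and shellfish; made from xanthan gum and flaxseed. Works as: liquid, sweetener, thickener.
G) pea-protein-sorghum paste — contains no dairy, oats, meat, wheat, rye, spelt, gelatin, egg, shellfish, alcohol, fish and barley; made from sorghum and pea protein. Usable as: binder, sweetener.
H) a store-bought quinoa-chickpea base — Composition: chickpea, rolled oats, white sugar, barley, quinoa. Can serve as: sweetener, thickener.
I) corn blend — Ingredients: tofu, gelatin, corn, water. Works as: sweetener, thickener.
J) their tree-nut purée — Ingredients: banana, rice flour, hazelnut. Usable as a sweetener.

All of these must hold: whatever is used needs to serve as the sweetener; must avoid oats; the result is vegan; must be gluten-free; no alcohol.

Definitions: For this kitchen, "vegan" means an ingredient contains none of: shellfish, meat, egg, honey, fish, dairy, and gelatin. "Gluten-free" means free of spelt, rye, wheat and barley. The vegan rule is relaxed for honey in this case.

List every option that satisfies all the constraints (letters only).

A, B, F, G, J

A: honey is permitted under the vegan carve-out; nothing else excluded — OK
B: works as a sweetener, gluten-free, vegan — OK
C: has prawn, so not vegan; has spelt, so not gluten-free (and 1 more) — reject
D: has rye, so not gluten-free — out
E: has rum, so not alcohol-free — out
F: no alcohol, no oats — keep
G: works as a sweetener, gluten-free, no alcohol — keep
H: has barley, so not gluten-free; has rolled oats, so not oat-free — reject
I: has gelatin, so not vegan — out
J: vegan, no oats — valid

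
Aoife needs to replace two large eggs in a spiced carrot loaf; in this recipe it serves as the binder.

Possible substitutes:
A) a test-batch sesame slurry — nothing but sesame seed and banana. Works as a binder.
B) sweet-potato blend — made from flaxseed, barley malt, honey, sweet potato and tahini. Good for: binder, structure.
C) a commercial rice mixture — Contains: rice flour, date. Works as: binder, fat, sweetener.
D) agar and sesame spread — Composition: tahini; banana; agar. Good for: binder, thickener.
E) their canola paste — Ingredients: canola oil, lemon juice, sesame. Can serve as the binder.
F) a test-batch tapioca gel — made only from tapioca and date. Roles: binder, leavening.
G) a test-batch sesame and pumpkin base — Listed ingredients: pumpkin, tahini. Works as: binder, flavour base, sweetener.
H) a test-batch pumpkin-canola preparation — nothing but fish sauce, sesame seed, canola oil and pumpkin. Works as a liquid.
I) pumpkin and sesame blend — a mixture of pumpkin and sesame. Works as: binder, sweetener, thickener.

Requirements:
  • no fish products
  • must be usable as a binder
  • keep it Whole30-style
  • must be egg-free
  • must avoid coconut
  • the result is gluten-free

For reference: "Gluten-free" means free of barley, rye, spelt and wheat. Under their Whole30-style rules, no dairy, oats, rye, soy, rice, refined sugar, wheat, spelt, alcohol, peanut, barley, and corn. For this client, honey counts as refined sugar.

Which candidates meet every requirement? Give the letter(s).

A: only sesame seed and banana; none excluded — keep
B: has barley malt, so not gluten-free; has barley malt, so not Whole30-style — no
C: has rice flour, so not Whole30-style — reject
D: works as a binder, no coconut, gluten-free — keep
E: works as a binder, Whole30-style, no egg — OK
F: all constraints satisfied — keep
G: gluten-free, no fish — valid
H: not usable as a binder; has fish sauce, so not fish-free — no
I: all constraints satisfied — keep

A, D, E, F, G, I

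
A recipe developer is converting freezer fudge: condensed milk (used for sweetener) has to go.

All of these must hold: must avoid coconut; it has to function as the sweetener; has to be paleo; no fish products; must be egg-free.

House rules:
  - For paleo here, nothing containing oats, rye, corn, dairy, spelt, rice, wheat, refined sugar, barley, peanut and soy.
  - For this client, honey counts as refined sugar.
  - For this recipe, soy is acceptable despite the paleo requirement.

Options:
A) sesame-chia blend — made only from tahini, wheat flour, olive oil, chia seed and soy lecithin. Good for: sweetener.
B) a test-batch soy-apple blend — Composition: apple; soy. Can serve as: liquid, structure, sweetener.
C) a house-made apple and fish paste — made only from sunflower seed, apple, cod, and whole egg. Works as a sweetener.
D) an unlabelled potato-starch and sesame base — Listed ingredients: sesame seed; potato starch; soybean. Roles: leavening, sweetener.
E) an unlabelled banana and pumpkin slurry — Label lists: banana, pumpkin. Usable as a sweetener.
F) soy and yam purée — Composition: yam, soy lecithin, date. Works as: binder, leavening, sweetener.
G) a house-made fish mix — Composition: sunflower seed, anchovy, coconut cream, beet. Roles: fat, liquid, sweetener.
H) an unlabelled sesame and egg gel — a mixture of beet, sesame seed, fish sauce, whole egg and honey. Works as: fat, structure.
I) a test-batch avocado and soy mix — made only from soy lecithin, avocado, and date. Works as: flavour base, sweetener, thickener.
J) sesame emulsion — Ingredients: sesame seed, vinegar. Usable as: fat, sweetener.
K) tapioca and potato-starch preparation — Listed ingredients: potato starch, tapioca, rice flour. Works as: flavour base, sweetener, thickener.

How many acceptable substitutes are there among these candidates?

A: has wheat flour, so not paleo — out
B: soy is permitted under the paleo carve-out; nothing else excluded — OK
C: has cod, so not fish-free; has whole egg, so not egg-free — out
D: soy is permitted under the paleo carve-out; nothing else excluded — valid
E: only banana and pumpkin; none excluded — OK
F: soy is permitted under the paleo carve-out; nothing else excluded — OK
G: has anchovy, so not fish-free; has coconut cream, so not coconut-free — out
H: not usable as a sweetener; has honey, so not paleo (and 2 more) — out
I: soy is permitted under the paleo carve-out; nothing else excluded — keep
J: only sesame seed and vinegar; none excluded — keep
K: has rice flour, so not paleo — no

6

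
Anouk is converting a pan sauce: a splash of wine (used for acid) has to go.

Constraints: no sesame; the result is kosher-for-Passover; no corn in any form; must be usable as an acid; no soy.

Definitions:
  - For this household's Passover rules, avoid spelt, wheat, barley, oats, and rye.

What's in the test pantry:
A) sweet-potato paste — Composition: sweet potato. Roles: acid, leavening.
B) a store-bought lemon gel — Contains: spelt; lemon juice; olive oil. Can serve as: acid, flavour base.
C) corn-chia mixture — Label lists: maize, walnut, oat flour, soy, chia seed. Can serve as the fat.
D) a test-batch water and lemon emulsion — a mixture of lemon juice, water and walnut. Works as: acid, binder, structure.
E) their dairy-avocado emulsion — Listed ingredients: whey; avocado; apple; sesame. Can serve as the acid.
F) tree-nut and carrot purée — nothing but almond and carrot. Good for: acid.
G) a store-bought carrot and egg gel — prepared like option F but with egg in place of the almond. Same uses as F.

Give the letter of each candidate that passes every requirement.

A, D, F, G

A: works as an acid, no corn, no soy — keep
B: has spelt, so not kosher-for-Passover — reject
C: not usable as an acid; has oat flour, so not kosher-for-Passover (and 2 more) — out
D: nothing on the exclusion list — keep
E: has sesame, so not sesame-free — no
F: every rule checks out — valid
G: works as an acid, no corn, no soy — valid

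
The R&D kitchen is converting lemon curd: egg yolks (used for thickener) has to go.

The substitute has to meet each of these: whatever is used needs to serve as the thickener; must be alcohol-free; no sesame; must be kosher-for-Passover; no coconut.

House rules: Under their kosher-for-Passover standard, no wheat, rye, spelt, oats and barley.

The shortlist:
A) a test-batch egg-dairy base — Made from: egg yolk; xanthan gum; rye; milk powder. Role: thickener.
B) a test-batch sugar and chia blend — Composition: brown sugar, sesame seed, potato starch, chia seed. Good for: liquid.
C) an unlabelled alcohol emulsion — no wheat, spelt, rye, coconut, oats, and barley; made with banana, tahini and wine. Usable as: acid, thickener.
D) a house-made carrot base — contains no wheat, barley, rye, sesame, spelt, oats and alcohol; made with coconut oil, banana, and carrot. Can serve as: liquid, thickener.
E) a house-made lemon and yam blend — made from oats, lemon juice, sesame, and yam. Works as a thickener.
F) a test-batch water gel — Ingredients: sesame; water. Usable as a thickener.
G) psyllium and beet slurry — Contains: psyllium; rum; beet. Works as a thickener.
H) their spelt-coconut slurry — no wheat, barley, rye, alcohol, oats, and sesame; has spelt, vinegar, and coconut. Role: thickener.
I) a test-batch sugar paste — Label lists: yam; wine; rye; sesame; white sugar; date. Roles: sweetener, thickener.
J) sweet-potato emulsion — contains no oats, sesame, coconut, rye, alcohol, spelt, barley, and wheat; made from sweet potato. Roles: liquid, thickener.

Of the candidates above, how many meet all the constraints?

A: has rye, so not kosher-for-Passover — no
B: not usable as a thickener; has sesame seed, so not sesame-free — reject
C: has tahini, so not sesame-free; has wine, so not alcohol-free — reject
D: has coconut oil, so not coconut-free — reject
E: has oats, so not kosher-for-Passover; has sesame, so not sesame-free — out
F: has sesame, so not sesame-free — reject
G: has rum, so not alcohol-free — reject
H: has spelt, so not kosher-for-Passover; has coconut, so not coconut-free — no
I: has rye, so not kosher-for-Passover; has sesame, so not sesame-free (and 1 more) — no
J: nothing on the exclusion list — keep

1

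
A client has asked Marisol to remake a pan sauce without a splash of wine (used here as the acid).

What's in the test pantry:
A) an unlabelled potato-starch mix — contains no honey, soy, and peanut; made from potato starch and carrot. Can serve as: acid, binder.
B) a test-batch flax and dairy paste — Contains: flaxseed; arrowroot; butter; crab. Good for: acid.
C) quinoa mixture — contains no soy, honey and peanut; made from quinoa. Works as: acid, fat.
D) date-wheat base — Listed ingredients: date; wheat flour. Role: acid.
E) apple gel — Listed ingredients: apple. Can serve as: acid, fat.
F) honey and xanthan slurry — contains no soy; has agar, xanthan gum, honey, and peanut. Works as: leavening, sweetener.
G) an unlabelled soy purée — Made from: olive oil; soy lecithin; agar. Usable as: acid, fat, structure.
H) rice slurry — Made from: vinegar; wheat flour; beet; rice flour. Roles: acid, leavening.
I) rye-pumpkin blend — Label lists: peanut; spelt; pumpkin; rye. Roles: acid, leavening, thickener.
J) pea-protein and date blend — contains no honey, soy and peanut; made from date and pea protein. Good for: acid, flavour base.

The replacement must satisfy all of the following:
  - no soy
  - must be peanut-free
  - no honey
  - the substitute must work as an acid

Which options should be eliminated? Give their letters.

F, G, I

A: works as an acid, no soy, no honey — keep
B: butter and crab etc. — none of it excluded — OK
C: no soy, no peanut — valid
D: nothing on the exclusion list — OK
E: works as an acid, no honey, no peanut — keep
F: not usable as an acid; has honey, so not honey-free (and 1 more) — out
G: has soy lecithin, so not soy-free — out
H: rice flour and wheat flour etc. — none of it excluded — OK
I: has peanut, so not peanut-free — reject
J: nothing on the exclusion list — OK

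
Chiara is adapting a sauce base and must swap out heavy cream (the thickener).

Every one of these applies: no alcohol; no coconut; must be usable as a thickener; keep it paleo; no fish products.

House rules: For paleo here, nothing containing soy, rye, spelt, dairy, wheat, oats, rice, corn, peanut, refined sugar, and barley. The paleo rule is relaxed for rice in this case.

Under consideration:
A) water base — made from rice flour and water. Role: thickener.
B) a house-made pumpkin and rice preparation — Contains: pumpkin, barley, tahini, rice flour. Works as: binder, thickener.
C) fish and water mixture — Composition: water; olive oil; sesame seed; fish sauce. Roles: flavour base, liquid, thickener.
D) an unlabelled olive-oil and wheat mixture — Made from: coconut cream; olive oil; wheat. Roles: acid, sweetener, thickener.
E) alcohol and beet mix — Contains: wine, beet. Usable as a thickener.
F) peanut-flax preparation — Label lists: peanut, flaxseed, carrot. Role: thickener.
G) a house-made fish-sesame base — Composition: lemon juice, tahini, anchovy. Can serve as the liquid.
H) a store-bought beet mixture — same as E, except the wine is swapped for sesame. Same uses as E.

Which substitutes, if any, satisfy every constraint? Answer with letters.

A, H

A: rice is permitted under the paleo carve-out; nothing else excluded — valid
B: has barley, so not paleo — reject
C: has fish sauce, so not fish-free — no
D: has wheat, so not paleo; has coconut cream, so not coconut-free — out
E: has wine, so not alcohol-free — reject
F: has peanut, so not paleo — out
G: not usable as a thickener; has anchovy, so not fish-free — out
H: paleo, no fish — keep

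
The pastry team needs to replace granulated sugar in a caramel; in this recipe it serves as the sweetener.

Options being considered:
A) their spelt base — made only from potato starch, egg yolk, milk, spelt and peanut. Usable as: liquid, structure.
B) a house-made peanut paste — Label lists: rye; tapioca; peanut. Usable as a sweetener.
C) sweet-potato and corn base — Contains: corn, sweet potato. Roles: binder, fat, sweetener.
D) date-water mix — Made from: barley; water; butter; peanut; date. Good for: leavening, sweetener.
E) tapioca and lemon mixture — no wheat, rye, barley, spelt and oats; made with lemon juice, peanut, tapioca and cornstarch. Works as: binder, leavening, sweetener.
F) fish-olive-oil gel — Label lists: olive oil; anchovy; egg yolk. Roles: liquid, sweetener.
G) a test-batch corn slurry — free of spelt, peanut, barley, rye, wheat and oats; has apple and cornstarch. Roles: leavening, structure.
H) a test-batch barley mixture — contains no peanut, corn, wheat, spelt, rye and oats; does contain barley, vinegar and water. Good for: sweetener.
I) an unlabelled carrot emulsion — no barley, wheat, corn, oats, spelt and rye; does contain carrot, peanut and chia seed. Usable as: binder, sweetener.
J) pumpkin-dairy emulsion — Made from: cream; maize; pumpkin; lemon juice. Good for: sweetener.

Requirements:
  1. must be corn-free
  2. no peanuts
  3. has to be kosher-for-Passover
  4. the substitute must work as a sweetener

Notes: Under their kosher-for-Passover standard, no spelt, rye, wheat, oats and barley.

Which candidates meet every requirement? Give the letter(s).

F

A: not usable as a sweetener; has spelt, so not kosher-for-Passover (and 1 more) — reject
B: has rye, so not kosher-for-Passover; has peanut, so not peanut-free — out
C: has corn, so not corn-free — no
D: has barley, so not kosher-for-Passover; has peanut, so not peanut-free — no
E: has peanut, so not peanut-free; has cornstarch, so not corn-free — reject
F: nothing on the exclusion list — OK
G: not usable as a sweetener; has cornstarch, so not corn-free — out
H: has barley, so not kosher-for-Passover — out
I: has peanut, so not peanut-free — out
J: has maize, so not corn-free — no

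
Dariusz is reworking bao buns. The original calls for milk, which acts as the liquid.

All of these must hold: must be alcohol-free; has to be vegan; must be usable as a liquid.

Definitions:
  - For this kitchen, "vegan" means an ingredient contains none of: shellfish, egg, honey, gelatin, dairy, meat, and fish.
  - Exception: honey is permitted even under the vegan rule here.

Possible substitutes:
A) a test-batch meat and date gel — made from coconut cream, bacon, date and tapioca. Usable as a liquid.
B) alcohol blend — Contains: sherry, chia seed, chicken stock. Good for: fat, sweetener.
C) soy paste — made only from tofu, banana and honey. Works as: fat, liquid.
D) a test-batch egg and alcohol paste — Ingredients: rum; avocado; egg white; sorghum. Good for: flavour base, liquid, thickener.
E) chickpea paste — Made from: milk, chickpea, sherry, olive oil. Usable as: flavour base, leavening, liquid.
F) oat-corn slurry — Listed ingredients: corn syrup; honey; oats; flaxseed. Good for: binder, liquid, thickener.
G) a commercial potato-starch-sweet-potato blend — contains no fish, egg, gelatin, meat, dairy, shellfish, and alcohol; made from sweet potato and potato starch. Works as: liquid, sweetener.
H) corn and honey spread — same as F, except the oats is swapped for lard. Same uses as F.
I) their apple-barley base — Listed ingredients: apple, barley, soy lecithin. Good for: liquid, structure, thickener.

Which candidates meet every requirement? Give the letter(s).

C, F, G, I

A: has bacon, so not vegan — no
B: not usable as a liquid; has chicken stock, so not vegan (and 1 more) — out
C: honey is permitted under the vegan carve-out; nothing else excluded — OK
D: has egg white, so not vegan; has rum, so not alcohol-free — no
E: has milk, so not vegan; has sherry, so not alcohol-free — out
F: honey is permitted under the vegan carve-out; nothing else excluded — OK
G: vegan, no alcohol — OK
H: has lard, so not vegan — out
I: vegan, no alcohol — keep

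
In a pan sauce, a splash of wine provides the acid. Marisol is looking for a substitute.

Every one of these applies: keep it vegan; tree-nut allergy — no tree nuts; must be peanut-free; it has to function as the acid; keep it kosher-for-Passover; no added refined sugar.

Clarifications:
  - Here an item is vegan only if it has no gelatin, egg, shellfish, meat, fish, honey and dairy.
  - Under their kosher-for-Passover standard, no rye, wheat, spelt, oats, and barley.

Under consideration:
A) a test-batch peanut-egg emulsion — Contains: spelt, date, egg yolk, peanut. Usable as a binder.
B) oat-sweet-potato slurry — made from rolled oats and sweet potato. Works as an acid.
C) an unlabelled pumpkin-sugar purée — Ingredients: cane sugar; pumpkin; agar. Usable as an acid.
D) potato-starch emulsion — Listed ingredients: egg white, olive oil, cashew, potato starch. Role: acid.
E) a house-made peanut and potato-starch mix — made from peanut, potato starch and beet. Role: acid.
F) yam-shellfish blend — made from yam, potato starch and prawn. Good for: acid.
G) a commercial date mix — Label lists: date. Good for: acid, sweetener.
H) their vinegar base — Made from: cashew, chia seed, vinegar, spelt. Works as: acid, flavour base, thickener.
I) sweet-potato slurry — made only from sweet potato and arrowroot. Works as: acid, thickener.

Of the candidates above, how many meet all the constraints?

2

A: not usable as an acid; has egg yolk, so not vegan (and 2 more) — no
B: has rolled oats, so not kosher-for-Passover — no
C: has cane sugar, so not no-added-sugar — reject
D: has egg white, so not vegan; has cashew, so not tree-nut-free — out
E: has peanut, so not peanut-free — no
F: has prawn, so not vegan — reject
G: only date; none excluded — valid
H: has spelt, so not kosher-for-Passover; has cashew, so not tree-nut-free — reject
I: only sweet potato and arrowroot; none excluded — keep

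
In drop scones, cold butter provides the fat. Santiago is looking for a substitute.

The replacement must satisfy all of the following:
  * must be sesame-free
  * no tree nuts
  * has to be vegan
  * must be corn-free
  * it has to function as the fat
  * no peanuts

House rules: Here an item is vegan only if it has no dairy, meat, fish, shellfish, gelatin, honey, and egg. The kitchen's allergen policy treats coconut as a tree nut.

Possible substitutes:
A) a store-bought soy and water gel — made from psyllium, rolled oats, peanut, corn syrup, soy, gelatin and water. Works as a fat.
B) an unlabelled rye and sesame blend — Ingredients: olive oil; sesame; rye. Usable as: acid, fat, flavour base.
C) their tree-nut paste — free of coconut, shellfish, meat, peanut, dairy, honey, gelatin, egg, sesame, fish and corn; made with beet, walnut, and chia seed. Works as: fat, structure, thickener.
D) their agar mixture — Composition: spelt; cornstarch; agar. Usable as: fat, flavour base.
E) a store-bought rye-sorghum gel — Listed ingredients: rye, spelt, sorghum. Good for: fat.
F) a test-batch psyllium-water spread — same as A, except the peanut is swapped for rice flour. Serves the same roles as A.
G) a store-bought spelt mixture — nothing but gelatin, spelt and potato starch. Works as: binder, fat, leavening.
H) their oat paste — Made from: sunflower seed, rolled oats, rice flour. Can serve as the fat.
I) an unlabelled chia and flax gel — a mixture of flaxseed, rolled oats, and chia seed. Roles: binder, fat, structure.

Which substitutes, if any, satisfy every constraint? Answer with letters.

E, H, I

A: has gelatin, so not vegan; has corn syrup, so not corn-free (and 1 more) — reject
B: has sesame, so not sesame-free — reject
C: has walnut, so not tree-nut-free — out
D: has cornstarch, so not corn-free — out
E: every rule checks out — valid
F: has gelatin, so not vegan; has corn syrup, so not corn-free — no
G: has gelatin, so not vegan — no
H: no sesame, vegan — valid
I: all constraints satisfied — OK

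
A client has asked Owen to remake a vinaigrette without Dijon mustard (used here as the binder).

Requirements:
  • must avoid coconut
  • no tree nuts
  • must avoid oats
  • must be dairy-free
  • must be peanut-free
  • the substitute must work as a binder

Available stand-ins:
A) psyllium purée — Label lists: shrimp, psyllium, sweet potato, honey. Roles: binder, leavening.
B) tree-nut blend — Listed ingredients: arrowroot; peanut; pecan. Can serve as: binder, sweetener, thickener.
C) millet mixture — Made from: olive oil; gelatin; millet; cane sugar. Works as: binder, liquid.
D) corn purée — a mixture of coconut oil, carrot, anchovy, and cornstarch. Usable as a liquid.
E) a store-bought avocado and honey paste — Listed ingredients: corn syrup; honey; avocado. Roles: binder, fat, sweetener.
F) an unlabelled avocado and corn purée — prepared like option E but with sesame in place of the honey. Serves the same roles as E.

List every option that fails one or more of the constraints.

B, D

A: no oats, no coconut — keep
B: has pecan, so not tree-nut-free; has peanut, so not peanut-free — out
C: works as a binder, no oats, no tree nuts — keep
D: not usable as a binder; has coconut oil, so not coconut-free — reject
E: only corn syrup, honey, and avocado; none excluded — OK
F: only corn syrup, sesame, and avocado; none excluded — keep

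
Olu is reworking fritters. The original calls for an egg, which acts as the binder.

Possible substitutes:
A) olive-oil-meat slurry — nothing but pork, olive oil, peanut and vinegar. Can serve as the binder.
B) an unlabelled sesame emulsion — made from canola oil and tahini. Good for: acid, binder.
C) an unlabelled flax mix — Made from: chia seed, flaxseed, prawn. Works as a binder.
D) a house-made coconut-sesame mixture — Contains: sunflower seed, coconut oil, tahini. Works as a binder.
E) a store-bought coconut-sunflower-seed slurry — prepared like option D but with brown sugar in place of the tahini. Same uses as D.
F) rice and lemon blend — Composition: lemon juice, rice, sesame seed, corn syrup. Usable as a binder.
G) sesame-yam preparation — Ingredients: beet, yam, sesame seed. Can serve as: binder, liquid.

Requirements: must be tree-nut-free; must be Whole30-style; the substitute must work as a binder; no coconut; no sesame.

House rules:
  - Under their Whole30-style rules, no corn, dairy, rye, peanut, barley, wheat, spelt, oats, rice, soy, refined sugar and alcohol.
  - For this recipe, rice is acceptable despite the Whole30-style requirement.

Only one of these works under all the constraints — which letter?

A: has peanut, so not Whole30-style — reject
B: has tahini, so not sesame-free — reject
C: every rule checks out — keep
D: has tahini, so not sesame-free; has coconut oil, so not coconut-free — reject
E: has brown sugar, so not Whole30-style; has coconut oil, so not coconut-free — no
F: has corn syrup, so not Whole30-style; has sesame seed, so not sesame-free — out
G: has sesame seed, so not sesame-free — reject

C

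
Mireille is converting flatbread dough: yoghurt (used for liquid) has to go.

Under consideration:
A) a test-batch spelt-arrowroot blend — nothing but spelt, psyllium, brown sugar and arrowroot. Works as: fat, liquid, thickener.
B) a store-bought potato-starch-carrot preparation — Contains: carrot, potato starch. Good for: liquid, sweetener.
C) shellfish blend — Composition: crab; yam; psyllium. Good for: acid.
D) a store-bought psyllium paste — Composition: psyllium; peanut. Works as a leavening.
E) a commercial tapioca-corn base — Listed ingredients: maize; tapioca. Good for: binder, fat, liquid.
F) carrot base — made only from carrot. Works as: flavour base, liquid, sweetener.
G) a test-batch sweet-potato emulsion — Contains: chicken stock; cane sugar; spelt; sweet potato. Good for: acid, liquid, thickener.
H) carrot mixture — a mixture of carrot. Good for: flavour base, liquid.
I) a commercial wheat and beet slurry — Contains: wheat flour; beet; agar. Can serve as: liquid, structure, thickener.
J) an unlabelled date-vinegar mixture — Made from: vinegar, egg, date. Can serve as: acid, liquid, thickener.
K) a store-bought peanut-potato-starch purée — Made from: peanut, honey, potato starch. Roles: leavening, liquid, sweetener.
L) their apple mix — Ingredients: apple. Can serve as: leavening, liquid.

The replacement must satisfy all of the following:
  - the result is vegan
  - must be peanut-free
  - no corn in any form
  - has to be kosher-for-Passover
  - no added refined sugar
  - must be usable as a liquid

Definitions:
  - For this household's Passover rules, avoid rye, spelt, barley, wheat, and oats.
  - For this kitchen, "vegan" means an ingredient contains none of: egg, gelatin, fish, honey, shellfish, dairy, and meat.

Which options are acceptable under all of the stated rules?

B, F, H, L

A: has spelt, so not kosher-for-Passover; has brown sugar, so not no-added-sugar — reject
B: works as a liquid, no refined sugar, vegan — valid
C: not usable as a liquid; has crab, so not vegan — no
D: not usable as a liquid; has peanut, so not peanut-free — reject
E: has maize, so not corn-free — no
F: only carrot; none excluded — keep
G: has spelt, so not kosher-for-Passover; has chicken stock, so not vegan (and 1 more) — out
H: only carrot; none excluded — OK
I: has wheat flour, so not kosher-for-Passover — out
J: has egg, so not vegan — reject
K: has honey, so not vegan; has peanut, so not peanut-free — reject
L: no refined sugar, vegan — keep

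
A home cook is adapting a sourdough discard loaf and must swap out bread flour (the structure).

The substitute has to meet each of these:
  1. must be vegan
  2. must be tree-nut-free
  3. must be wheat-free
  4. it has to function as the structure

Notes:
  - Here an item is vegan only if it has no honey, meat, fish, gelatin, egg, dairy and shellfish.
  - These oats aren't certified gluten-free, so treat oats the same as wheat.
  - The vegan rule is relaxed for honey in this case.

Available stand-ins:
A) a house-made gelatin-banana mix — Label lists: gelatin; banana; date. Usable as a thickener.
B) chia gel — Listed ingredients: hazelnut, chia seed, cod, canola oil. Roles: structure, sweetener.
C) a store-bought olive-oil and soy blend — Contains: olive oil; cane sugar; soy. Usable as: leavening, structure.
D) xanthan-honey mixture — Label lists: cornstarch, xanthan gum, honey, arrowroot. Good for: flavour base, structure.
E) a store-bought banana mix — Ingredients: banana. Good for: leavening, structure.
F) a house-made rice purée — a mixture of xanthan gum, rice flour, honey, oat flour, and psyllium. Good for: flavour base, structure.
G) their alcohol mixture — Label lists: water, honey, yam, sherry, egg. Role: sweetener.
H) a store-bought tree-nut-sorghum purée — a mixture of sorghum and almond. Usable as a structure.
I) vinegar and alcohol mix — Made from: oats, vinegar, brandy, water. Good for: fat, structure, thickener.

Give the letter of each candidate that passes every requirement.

A: not usable as a structure; has gelatin, so not vegan — out
B: has cod, so not vegan; has hazelnut, so not tree-nut-free — out
C: works as a structure, vegan, wheat-free — keep
D: honey is permitted under the vegan carve-out; nothing else excluded — OK
E: only banana; none excluded — valid
F: has oat flour, so not wheat-free — no
G: not usable as a structure; has egg, so not vegan — reject
H: has almond, so not tree-nut-free — reject
I: has oats, so not wheat-free — out

C, D, E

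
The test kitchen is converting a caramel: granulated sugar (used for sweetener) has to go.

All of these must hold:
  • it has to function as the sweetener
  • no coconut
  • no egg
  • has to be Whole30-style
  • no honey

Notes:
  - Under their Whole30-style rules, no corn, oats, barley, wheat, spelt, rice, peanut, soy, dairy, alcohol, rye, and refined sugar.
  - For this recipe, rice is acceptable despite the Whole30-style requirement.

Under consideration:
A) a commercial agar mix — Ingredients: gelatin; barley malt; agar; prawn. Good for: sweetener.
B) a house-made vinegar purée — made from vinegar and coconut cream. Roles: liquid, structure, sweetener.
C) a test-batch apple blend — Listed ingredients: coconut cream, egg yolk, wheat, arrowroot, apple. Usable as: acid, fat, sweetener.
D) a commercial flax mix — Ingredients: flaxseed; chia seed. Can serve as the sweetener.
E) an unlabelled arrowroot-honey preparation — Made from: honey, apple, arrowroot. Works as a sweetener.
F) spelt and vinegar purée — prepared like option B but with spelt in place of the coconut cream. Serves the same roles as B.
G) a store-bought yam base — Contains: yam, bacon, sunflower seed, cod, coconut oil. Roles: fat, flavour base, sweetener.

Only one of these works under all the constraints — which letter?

A: has barley malt, so not Whole30-style — reject
B: has coconut cream, so not coconut-free — no
C: has wheat, so not Whole30-style; has coconut cream, so not coconut-free (and 1 more) — no
D: works as a sweetener, Whole30-style, no coconut — valid
E: has honey, so not honey-free — out
F: has spelt, so not Whole30-style — reject
G: has coconut oil, so not coconut-free — no

D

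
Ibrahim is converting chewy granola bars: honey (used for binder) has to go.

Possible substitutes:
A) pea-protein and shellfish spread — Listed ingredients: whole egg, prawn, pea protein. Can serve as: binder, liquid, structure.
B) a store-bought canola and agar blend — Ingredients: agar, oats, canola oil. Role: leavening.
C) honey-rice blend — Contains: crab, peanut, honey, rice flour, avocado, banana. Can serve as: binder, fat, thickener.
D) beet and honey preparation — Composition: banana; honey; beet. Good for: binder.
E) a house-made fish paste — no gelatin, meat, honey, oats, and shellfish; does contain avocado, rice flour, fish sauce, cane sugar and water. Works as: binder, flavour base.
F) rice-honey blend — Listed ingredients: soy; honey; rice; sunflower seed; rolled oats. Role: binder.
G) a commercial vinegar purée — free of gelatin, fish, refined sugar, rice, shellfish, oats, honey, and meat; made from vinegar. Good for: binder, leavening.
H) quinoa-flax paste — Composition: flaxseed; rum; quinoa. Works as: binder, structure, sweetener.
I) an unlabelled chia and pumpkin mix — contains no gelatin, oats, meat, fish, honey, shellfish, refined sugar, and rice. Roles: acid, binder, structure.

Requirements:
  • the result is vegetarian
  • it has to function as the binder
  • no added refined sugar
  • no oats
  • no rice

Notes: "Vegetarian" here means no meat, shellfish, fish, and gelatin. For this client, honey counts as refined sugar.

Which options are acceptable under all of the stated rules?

A: has prawn, so not vegetarian — reject
B: not usable as a binder; has oats, so not oat-free — out
C: has crab, so not vegetarian; has rice flour, so not rice-free (and 1 more) — reject
D: has honey, so not no-added-sugar — reject
E: has fish sauce, so not vegetarian; has rice flour, so not rice-free (and 1 more) — reject
F: has rolled oats, so not oat-free; has rice, so not rice-free (and 1 more) — reject
G: works as a binder, vegetarian, no oats — valid
H: works as a binder, vegetarian, no rice — OK
I: no-added-sugar, no oats — OK

G, H, I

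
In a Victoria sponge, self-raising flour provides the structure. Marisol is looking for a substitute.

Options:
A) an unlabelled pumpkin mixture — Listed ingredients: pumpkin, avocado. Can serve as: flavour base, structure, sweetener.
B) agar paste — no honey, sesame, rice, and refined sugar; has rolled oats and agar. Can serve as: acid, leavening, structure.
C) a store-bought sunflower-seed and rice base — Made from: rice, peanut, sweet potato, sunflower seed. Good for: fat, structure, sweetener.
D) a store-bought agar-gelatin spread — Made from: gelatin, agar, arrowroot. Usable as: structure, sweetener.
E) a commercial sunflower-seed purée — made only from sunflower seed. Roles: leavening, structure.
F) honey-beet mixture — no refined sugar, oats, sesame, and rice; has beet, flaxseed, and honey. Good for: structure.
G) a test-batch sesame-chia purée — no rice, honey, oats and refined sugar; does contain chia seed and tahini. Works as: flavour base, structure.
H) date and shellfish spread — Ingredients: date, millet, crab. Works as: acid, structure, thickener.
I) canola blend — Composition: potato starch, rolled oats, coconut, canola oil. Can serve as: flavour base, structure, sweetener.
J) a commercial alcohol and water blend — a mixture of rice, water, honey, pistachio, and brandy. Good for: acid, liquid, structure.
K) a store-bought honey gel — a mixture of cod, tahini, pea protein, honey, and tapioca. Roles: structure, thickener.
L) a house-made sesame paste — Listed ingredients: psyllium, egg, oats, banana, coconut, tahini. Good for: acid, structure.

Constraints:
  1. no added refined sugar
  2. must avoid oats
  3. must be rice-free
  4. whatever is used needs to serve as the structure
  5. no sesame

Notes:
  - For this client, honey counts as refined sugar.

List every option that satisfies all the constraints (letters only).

A, D, E, H

A: nothing on the exclusion list — OK
B: has rolled oats, so not oat-free — reject
C: has rice, so not rice-free — no
D: no oats, no sesame — OK
E: no sesame, no rice — OK
F: has honey, so not no-added-sugar — reject
G: has tahini, so not sesame-free — no
H: only crab, date and millet; none excluded — keep
I: has rolled oats, so not oat-free — out
J: has rice, so not rice-free; has honey, so not no-added-sugar — reject
K: has honey, so not no-added-sugar; has tahini, so not sesame-free — no
L: has oats, so not oat-free; has tahini, so not sesame-free — out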